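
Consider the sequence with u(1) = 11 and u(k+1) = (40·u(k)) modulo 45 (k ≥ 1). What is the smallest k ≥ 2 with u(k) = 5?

Computing terms: u(1) = 11, u(2) = 35, u(3) = 5, u(4) = 20, u(5) = 35.
Since u(5) = u(2) = 35, the sequence is eventually periodic: after a pre-period of length 1 it cycles with period 3.
The value 5 first appears (with k ≥ 2) at u(3).

3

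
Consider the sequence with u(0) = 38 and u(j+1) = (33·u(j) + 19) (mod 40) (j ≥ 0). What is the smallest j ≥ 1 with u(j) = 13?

5

We have u(0) = 38, u(1) = 33, u(2) = 28, u(3) = 23, u(4) = 18, u(5) = 13, u(6) = 8, u(7) = 3, u(8) = 38.
The sequence repeats with period 8.
The value 13 first appears (with j ≥ 1) at u(5).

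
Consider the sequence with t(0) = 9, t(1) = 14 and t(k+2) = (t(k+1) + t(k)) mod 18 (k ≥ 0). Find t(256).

12

Computing terms: t(0) = 9; t(1) = 14; t(2) = 5; t(3) = 1; t(4) = 6; t(5) = 7; t(6) = 13; t(7) = 2; t(8) = 15; t(9) = 17; t(10) = 14; t(11) = 13; t(12) = 9; t(13) = 4; t(14) = 13; t(15) = 17; t(16) = 12; t(17) = 11; t(18) = 5; t(19) = 16; t(20) = 3; t(21) = 1; t(22) = 4; t(23) = 5; t(24) = 9; t(25) = 14.
The sequence repeats with period 24.
So t(256) = t(0 + ((256-0) mod 24)) = t(16) = 12.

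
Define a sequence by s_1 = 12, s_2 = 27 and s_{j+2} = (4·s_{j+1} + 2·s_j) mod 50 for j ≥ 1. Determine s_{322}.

s_1 = 12,  s_2 = 27,  s_3 = 32,  s_4 = 32,  s_5 = 42,  s_6 = 32,  s_7 = 12,  s_8 = 12,  s_9 = 22,  s_{10} = 12,  s_{11} = 42,  s_{12} = 42,  s_{13} = 2,  s_{14} = 42,  s_{15} = 22,  s_{16} = 22,  s_{17} = 32,  s_{18} = 22,  s_{19} = 2,  s_{20} = 2,  s_{21} = 12,  s_{22} = 2,  s_{23} = 32,  s_{24} = 32.
Since (s_{23}, s_{24}) = (s_3, s_4) = (32, 32) (two consecutive terms determine the rest), the sequence is eventually periodic: after a pre-period of length 2 it cycles with period 20.
For j ≥ 3, s_j depends only on (j - 3) mod 20. (322 - 3) mod 20 = 19, so s_{322} = s_{22} = 2.

2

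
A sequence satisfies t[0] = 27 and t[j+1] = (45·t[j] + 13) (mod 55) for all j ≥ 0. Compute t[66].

Listing terms: t[0] = 27, t[1] = 18, t[2] = 53, t[3] = 33, t[4] = 13, t[5] = 48, t[6] = 28, t[7] = 8, t[8] = 43, t[9] = 23, t[10] = 3, t[11] = 38, t[12] = 18.
Since t[12] = t[1] = 18, the sequence is eventually periodic: after a pre-period of length 1 it cycles with period 11.
For j ≥ 1, t[j] depends only on (j - 1) mod 11. (66 - 1) mod 11 = 10, so t[66] = t[11] = 38.

38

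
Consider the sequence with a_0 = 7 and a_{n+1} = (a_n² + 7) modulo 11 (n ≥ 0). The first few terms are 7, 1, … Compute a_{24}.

Computing terms: a_0 = 7; a_1 = 1; a_2 = 8; a_3 = 5; a_4 = 10; a_5 = 8.
Since a_5 = a_2 = 8, the sequence is eventually periodic: after a pre-period of length 2 it cycles with period 3.
For n ≥ 2, a_n depends only on (n - 2) mod 3. (24 - 2) mod 3 = 1, so a_{24} = a_3 = 5.

5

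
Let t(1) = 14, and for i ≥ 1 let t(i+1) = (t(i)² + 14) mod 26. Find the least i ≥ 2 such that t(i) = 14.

5

We have t(1) = 14, t(2) = 2, t(3) = 18, t(4) = 0, t(5) = 14.
Since t(5) = t(1) = 14, the sequence is periodic with period 4.
The value 14 next appears (with i ≥ 2) at t(5).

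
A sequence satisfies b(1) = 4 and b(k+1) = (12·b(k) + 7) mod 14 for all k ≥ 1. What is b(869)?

1

Listing terms: b(1) = 4; b(2) = 13; b(3) = 9; b(4) = 3; b(5) = 1; b(6) = 5; b(7) = 11; b(8) = 13.
Since b(8) = b(2) = 13, the sequence is eventually periodic: after a pre-period of length 1 it cycles with period 6.
For k ≥ 2, b(k) depends only on (k - 2) mod 6. (869 - 2) mod 6 = 3, so b(869) = b(5) = 1.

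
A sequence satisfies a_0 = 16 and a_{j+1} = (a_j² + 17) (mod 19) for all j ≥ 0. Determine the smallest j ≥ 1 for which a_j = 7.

1

a_0 = 16,  a_1 = 7,  a_2 = 9,  a_3 = 3,  a_4 = 7.
Since a_4 = a_1 = 7, the sequence is eventually periodic: after a pre-period of length 1 it cycles with period 3.
The value 7 first appears (with j ≥ 1) at a_1.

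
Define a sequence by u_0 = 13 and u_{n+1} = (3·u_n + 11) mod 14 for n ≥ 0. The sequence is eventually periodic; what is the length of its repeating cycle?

6

Computing terms: u_0 = 13,  u_1 = 8,  u_2 = 7,  u_3 = 4,  u_4 = 9,  u_5 = 10,  u_6 = 13.
Since u_6 = u_0 = 13, the sequence is periodic with period 6.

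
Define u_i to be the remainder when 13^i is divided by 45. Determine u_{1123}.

u_1 = 13, u_2 = 34, u_3 = 37, u_4 = 31, u_5 = 43, u_6 = 19, u_7 = 22, u_8 = 16, u_9 = 28, u_{10} = 4, u_{11} = 7, u_{12} = 1, u_{13} = 13.
The sequence repeats with period 12.
(1123 - 1) mod 12 = 6, so u_{1123} = u_7 = 22.

22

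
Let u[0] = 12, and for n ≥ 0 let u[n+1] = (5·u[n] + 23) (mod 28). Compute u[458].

Listing terms: u[0] = 12,  u[1] = 27,  u[2] = 18,  u[3] = 1,  u[4] = 0,  u[5] = 23,  u[6] = 26,  u[7] = 13,  u[8] = 4,  u[9] = 15,  u[10] = 14,  u[11] = 9,  u[12] = 12.
Since u[12] = u[0] = 12, the sequence is periodic with period 12.
So u[458] = u[0 + ((458-0) mod 12)] = u[2] = 18.

18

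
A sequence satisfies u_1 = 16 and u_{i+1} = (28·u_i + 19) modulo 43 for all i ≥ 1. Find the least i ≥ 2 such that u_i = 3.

23

Computing terms: u_1 = 16,  u_2 = 37,  u_3 = 23,  u_4 = 18,  u_5 = 7,  u_6 = 0,  u_7 = 19,  u_8 = 35,  u_9 = 10,  u_{10} = 41,  u_{11} = 6,  u_{12} = 15,  u_{13} = 9,  u_{14} = 13,  u_{15} = 39,  u_{16} = 36,  u_{17} = 38,  u_{18} = 8,  u_{19} = 28,  u_{20} = 29,  u_{21} = 14,  u_{22} = 24,  u_{23} = 3,  u_{24} = 17,  u_{25} = 22,  u_{26} = 33,  u_{27} = 40,  u_{28} = 21,  u_{29} = 5,  u_{30} = 30,  u_{31} = 42,  u_{32} = 34,  u_{33} = 25,  u_{34} = 31,  u_{35} = 27,  u_{36} = 1,  u_{37} = 4,  u_{38} = 2,  u_{39} = 32,  u_{40} = 12,  u_{41} = 11,  u_{42} = 26,  u_{43} = 16.
Since u_{43} = u_1 = 16, the sequence is periodic with period 42.
The value 3 first appears (with i ≥ 2) at u_{23}.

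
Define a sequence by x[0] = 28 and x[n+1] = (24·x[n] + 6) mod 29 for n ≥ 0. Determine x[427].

28

x[0] = 28; x[1] = 11; x[2] = 9; x[3] = 19; x[4] = 27; x[5] = 16; x[6] = 13; x[7] = 28.
The sequence repeats with period 7.
So x[427] = x[0 + ((427-0) mod 7)] = x[0] = 28.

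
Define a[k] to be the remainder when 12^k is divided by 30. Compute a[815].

a[0] = 1, a[1] = 12, a[2] = 24, a[3] = 18, a[4] = 6, a[5] = 12.
Since a[5] = a[1] = 12, the sequence is eventually periodic: after a pre-period of length 1 it cycles with period 4.
For k ≥ 1, a[k] depends only on (k - 1) mod 4. (815 - 1) mod 4 = 2, so a[815] = a[3] = 18.

18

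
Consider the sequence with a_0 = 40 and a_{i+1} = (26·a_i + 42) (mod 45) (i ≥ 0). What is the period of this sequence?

a_0 = 40, a_1 = 2, a_2 = 4, a_3 = 11, a_4 = 13, a_5 = 20, a_6 = 22, a_7 = 29, a_8 = 31, a_9 = 38, a_{10} = 40.
The sequence repeats with period 10.

10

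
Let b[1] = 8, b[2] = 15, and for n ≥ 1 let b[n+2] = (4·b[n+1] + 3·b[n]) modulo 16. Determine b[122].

We have b[1] = 8,  b[2] = 15,  b[3] = 4,  b[4] = 13,  b[5] = 0,  b[6] = 7,  b[7] = 12,  b[8] = 5,  b[9] = 8,  b[10] = 15.
Since (b[9], b[10]) = (b[1], b[2]) = (8, 15) (two consecutive terms determine the rest), the sequence is periodic with period 8.
(122 - 1) mod 8 = 1, so b[122] = b[2] = 15.

15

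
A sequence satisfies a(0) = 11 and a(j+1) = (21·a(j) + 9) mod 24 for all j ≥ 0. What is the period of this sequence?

8

Computing terms: a(0) = 11, a(1) = 0, a(2) = 9, a(3) = 6, a(4) = 15, a(5) = 12, a(6) = 21, a(7) = 18, a(8) = 3, a(9) = 0.
Since a(9) = a(1) = 0, the sequence is eventually periodic: after a pre-period of length 1 it cycles with period 8.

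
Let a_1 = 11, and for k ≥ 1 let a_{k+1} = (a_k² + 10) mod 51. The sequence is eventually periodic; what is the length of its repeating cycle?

3

We have a_1 = 11,  a_2 = 29,  a_3 = 35,  a_4 = 11.
Since a_4 = a_1 = 11, the sequence is periodic with period 3.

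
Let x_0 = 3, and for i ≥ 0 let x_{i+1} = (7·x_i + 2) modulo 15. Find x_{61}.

Listing terms: x_0 = 3,  x_1 = 8,  x_2 = 13,  x_3 = 3.
Since x_3 = x_0 = 3, the sequence is periodic with period 3.
(61 - 0) mod 3 = 1, so x_{61} = x_1 = 8.

8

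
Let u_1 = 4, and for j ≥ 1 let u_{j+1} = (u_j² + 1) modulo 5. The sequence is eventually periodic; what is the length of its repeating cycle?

3

Computing terms: u_1 = 4; u_2 = 2; u_3 = 0; u_4 = 1; u_5 = 2.
Since u_5 = u_2 = 2, the sequence is eventually periodic: after a pre-period of length 1 it cycles with period 3.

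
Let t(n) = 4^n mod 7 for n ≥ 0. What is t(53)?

Computing terms: t(0) = 1, t(1) = 4, t(2) = 2, t(3) = 1.
Since t(3) = t(0) = 1, the sequence is periodic with period 3.
So t(53) = t(0 + ((53-0) mod 3)) = t(2) = 2.

2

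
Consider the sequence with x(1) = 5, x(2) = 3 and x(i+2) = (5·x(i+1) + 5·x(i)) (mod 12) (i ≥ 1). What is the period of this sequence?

6

We have x(1) = 5,  x(2) = 3,  x(3) = 4,  x(4) = 11,  x(5) = 3,  x(6) = 10,  x(7) = 5,  x(8) = 3.
Since (x(7), x(8)) = (x(1), x(2)) = (5, 3) (two consecutive terms determine the rest), the sequence is periodic with period 6.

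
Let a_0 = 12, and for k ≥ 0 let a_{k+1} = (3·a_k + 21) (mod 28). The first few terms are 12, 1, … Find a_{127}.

1

We have a_0 = 12, a_1 = 1, a_2 = 24, a_3 = 9, a_4 = 20, a_5 = 25, a_6 = 12.
Since a_6 = a_0 = 12, the sequence is periodic with period 6.
So a_{127} = a_{0 + ((127-0) mod 6)} = a_1 = 1.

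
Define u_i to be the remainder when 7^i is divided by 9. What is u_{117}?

Listing terms: u_0 = 1, u_1 = 7, u_2 = 4, u_3 = 1.
Since u_3 = u_0 = 1, the sequence is periodic with period 3.
(117 - 0) mod 3 = 0, so u_{117} = u_0 = 1.

1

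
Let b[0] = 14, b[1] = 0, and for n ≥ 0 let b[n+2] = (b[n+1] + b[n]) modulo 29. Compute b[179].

Listing terms: b[0] = 14; b[1] = 0; b[2] = 14; b[3] = 14; b[4] = 28; b[5] = 13; b[6] = 12; b[7] = 25; b[8] = 8; b[9] = 4; b[10] = 12; b[11] = 16; b[12] = 28; b[13] = 15; b[14] = 14; b[15] = 0.
The sequence repeats with period 14.
(179 - 0) mod 14 = 11, so b[179] = b[11] = 16.

16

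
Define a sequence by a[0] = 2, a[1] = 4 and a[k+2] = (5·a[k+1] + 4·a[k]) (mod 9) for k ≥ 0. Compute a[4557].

2

We have a[0] = 2; a[1] = 4; a[2] = 1; a[3] = 3; a[4] = 1; a[5] = 8; a[6] = 8; a[7] = 0; a[8] = 5; a[9] = 7; a[10] = 1; a[11] = 6; a[12] = 7; a[13] = 5; a[14] = 8; a[15] = 6; a[16] = 8; a[17] = 1; a[18] = 1; a[19] = 0; a[20] = 4; a[21] = 2; a[22] = 8; a[23] = 3; a[24] = 2; a[25] = 4.
The sequence repeats with period 24.
So a[4557] = a[0 + ((4557-0) mod 24)] = a[21] = 2.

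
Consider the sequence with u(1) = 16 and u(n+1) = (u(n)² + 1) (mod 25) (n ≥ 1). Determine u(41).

2

Computing terms: u(1) = 16, u(2) = 7, u(3) = 0, u(4) = 1, u(5) = 2, u(6) = 5, u(7) = 1.
Since u(7) = u(4) = 1, the sequence is eventually periodic: after a pre-period of length 3 it cycles with period 3.
For n ≥ 4, u(n) depends only on (n - 4) mod 3. (41 - 4) mod 3 = 1, so u(41) = u(5) = 2.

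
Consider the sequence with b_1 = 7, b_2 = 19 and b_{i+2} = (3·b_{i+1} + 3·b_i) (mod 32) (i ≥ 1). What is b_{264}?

We have b_1 = 7; b_2 = 19; b_3 = 14; b_4 = 3; b_5 = 19; b_6 = 2; b_7 = 31; b_8 = 3; b_9 = 6; b_{10} = 27; b_{11} = 3; b_{12} = 26; b_{13} = 23; b_{14} = 19; b_{15} = 30; b_{16} = 19; b_{17} = 19; b_{18} = 18; b_{19} = 15; b_{20} = 3; b_{21} = 22; b_{22} = 11; b_{23} = 3; b_{24} = 10; b_{25} = 7; b_{26} = 19.
The sequence repeats with period 24.
So b_{264} = b_{1 + ((264-1) mod 24)} = b_{24} = 10.

10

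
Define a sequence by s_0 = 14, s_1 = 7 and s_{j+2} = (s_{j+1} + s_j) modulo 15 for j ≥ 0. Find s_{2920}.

14

Computing terms: s_0 = 14,  s_1 = 7,  s_2 = 6,  s_3 = 13,  s_4 = 4,  s_5 = 2,  s_6 = 6,  s_7 = 8,  s_8 = 14,  s_9 = 7.
Since (s_8, s_9) = (s_0, s_1) = (14, 7) (two consecutive terms determine the rest), the sequence is periodic with period 8.
(2920 - 0) mod 8 = 0, so s_{2920} = s_0 = 14.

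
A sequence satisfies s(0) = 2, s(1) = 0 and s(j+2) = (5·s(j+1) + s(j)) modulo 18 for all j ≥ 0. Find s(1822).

16

We have s(0) = 2; s(1) = 0; s(2) = 2; s(3) = 10; s(4) = 16; s(5) = 0; s(6) = 16; s(7) = 8; s(8) = 2; s(9) = 0.
Since (s(8), s(9)) = (s(0), s(1)) = (2, 0) (two consecutive terms determine the rest), the sequence is periodic with period 8.
(1822 - 0) mod 8 = 6, so s(1822) = s(6) = 16.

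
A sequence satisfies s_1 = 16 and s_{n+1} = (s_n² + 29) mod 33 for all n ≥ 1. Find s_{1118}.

Listing terms: s_1 = 16; s_2 = 21; s_3 = 8; s_4 = 27; s_5 = 32; s_6 = 30; s_7 = 5; s_8 = 21.
Since s_8 = s_2 = 21, the sequence is eventually periodic: after a pre-period of length 1 it cycles with period 6.
For n ≥ 2, s_n depends only on (n - 2) mod 6. (1118 - 2) mod 6 = 0, so s_{1118} = s_2 = 21.

21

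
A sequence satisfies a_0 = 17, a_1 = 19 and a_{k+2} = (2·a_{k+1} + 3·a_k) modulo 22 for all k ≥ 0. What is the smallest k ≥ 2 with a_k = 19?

Computing terms: a_0 = 17, a_1 = 19, a_2 = 1, a_3 = 15, a_4 = 11, a_5 = 1, a_6 = 13, a_7 = 7, a_8 = 9, a_9 = 17, a_{10} = 17, a_{11} = 19.
Since (a_{10}, a_{11}) = (a_0, a_1) = (17, 19) (two consecutive terms determine the rest), the sequence is periodic with period 10.
The value 19 next appears (with k ≥ 2) at a_{11}.

11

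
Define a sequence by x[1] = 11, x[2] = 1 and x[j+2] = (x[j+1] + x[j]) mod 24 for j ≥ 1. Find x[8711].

21

Listing terms: x[1] = 11; x[2] = 1; x[3] = 12; x[4] = 13; x[5] = 1; x[6] = 14; x[7] = 15; x[8] = 5; x[9] = 20; x[10] = 1; x[11] = 21; x[12] = 22; x[13] = 19; x[14] = 17; x[15] = 12; x[16] = 5; x[17] = 17; x[18] = 22; x[19] = 15; x[20] = 13; x[21] = 4; x[22] = 17; x[23] = 21; x[24] = 14; x[25] = 11; x[26] = 1.
The sequence repeats with period 24.
(8711 - 1) mod 24 = 22, so x[8711] = x[23] = 21.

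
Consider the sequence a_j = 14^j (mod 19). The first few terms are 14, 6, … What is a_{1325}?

13

Listing terms: a_1 = 14; a_2 = 6; a_3 = 8; a_4 = 17; a_5 = 10; a_6 = 7; a_7 = 3; a_8 = 4; a_9 = 18; a_{10} = 5; a_{11} = 13; a_{12} = 11; a_{13} = 2; a_{14} = 9; a_{15} = 12; a_{16} = 16; a_{17} = 15; a_{18} = 1; a_{19} = 14.
Since a_{19} = a_1 = 14, the sequence is periodic with period 18.
So a_{1325} = a_{1 + ((1325-1) mod 18)} = a_{11} = 13.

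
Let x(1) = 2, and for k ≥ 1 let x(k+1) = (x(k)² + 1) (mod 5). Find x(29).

0

Listing terms: x(1) = 2,  x(2) = 0,  x(3) = 1,  x(4) = 2.
The sequence repeats with period 3.
(29 - 1) mod 3 = 1, so x(29) = x(2) = 0.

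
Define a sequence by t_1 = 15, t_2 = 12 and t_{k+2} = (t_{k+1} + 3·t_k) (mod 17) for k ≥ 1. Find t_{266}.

0

Listing terms: t_1 = 15,  t_2 = 12,  t_3 = 6,  t_4 = 8,  t_5 = 9,  t_6 = 16,  t_7 = 9,  t_8 = 6,  t_9 = 16,  t_{10} = 0,  t_{11} = 14,  t_{12} = 14,  t_{13} = 5,  t_{14} = 13,  t_{15} = 11,  t_{16} = 16,  t_{17} = 15,  t_{18} = 12.
Since (t_{17}, t_{18}) = (t_1, t_2) = (15, 12) (two consecutive terms determine the rest), the sequence is periodic with period 16.
(266 - 1) mod 16 = 9, so t_{266} = t_{10} = 0.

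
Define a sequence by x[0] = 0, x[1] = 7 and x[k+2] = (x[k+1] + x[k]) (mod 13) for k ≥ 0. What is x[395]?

1

Computing terms: x[0] = 0,  x[1] = 7,  x[2] = 7,  x[3] = 1,  x[4] = 8,  x[5] = 9,  x[6] = 4,  x[7] = 0,  x[8] = 4,  x[9] = 4,  x[10] = 8,  x[11] = 12,  x[12] = 7,  x[13] = 6,  x[14] = 0,  x[15] = 6,  x[16] = 6,  x[17] = 12,  x[18] = 5,  x[19] = 4,  x[20] = 9,  x[21] = 0,  x[22] = 9,  x[23] = 9,  x[24] = 5,  x[25] = 1,  x[26] = 6,  x[27] = 7,  x[28] = 0,  x[29] = 7.
Since (x[28], x[29]) = (x[0], x[1]) = (0, 7) (two consecutive terms determine the rest), the sequence is periodic with period 28.
(395 - 0) mod 28 = 3, so x[395] = x[3] = 1.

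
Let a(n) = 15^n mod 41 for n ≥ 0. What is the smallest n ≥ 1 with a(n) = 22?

Computing terms: a(0) = 1; a(1) = 15; a(2) = 20; a(3) = 13; a(4) = 31; a(5) = 14; a(6) = 5; a(7) = 34; a(8) = 18; a(9) = 24; a(10) = 32; a(11) = 29; a(12) = 25; a(13) = 6; a(14) = 8; a(15) = 38; a(16) = 37; a(17) = 22; a(18) = 2; a(19) = 30; a(20) = 40; a(21) = 26; a(22) = 21; a(23) = 28; a(24) = 10; a(25) = 27; a(26) = 36; a(27) = 7; a(28) = 23; a(29) = 17; a(30) = 9; a(31) = 12; a(32) = 16; a(33) = 35; a(34) = 33; a(35) = 3; a(36) = 4; a(37) = 19; a(38) = 39; a(39) = 11; a(40) = 1.
Since a(40) = a(0) = 1, the sequence is periodic with period 40.
The value 22 first appears (with n ≥ 1) at a(17).

17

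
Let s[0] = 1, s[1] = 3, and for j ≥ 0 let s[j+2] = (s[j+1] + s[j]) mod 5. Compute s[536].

s[0] = 1, s[1] = 3, s[2] = 4, s[3] = 2, s[4] = 1, s[5] = 3.
Since (s[4], s[5]) = (s[0], s[1]) = (1, 3) (two consecutive terms determine the rest), the sequence is periodic with period 4.
So s[536] = s[0 + ((536-0) mod 4)] = s[0] = 1.

1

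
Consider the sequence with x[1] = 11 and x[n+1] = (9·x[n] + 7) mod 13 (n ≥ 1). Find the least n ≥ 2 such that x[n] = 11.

4

Listing terms: x[1] = 11,  x[2] = 2,  x[3] = 12,  x[4] = 11.
Since x[4] = x[1] = 11, the sequence is periodic with period 3.
The value 11 next appears (with n ≥ 2) at x[4].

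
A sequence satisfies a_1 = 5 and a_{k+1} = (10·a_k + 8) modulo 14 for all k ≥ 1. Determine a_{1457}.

a_1 = 5, a_2 = 2, a_3 = 0, a_4 = 8, a_5 = 4, a_6 = 6, a_7 = 12, a_8 = 2.
Since a_8 = a_2 = 2, the sequence is eventually periodic: after a pre-period of length 1 it cycles with period 6.
For k ≥ 2, a_k depends only on (k - 2) mod 6. (1457 - 2) mod 6 = 3, so a_{1457} = a_5 = 4.

4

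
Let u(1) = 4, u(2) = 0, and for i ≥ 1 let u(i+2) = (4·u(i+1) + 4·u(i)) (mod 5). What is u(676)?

4

Listing terms: u(1) = 4, u(2) = 0, u(3) = 1, u(4) = 4, u(5) = 0.
Since (u(4), u(5)) = (u(1), u(2)) = (4, 0) (two consecutive terms determine the rest), the sequence is periodic with period 3.
So u(676) = u(1 + ((676-1) mod 3)) = u(1) = 4.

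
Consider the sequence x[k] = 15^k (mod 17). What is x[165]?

Listing terms: x[0] = 1,  x[1] = 15,  x[2] = 4,  x[3] = 9,  x[4] = 16,  x[5] = 2,  x[6] = 13,  x[7] = 8,  x[8] = 1.
The sequence repeats with period 8.
So x[165] = x[0 + ((165-0) mod 8)] = x[5] = 2.

2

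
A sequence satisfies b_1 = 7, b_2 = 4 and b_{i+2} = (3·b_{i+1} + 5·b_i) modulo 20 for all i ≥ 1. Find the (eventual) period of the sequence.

Listing terms: b_1 = 7; b_2 = 4; b_3 = 7; b_4 = 1; b_5 = 18; b_6 = 19; b_7 = 7; b_8 = 16; b_9 = 3; b_{10} = 9; b_{11} = 2; b_{12} = 11; b_{13} = 3; b_{14} = 4; b_{15} = 7.
Since (b_{14}, b_{15}) = (b_2, b_3) = (4, 7) (two consecutive terms determine the rest), the sequence is eventually periodic: after a pre-period of length 1 it cycles with period 12.

12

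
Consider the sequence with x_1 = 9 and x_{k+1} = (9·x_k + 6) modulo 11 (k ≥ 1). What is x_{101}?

9

Computing terms: x_1 = 9; x_2 = 10; x_3 = 8; x_4 = 1; x_5 = 4; x_6 = 9.
Since x_6 = x_1 = 9, the sequence is periodic with period 5.
So x_{101} = x_{1 + ((101-1) mod 5)} = x_1 = 9.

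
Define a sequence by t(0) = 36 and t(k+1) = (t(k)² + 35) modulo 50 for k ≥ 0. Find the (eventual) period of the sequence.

4

t(0) = 36; t(1) = 31; t(2) = 46; t(3) = 1; t(4) = 36.
Since t(4) = t(0) = 36, the sequence is periodic with period 4.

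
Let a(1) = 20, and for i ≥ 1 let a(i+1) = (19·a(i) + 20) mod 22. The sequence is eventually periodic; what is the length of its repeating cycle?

10

We have a(1) = 20, a(2) = 4, a(3) = 8, a(4) = 18, a(5) = 10, a(6) = 12, a(7) = 6, a(8) = 2, a(9) = 14, a(10) = 0, a(11) = 20.
Since a(11) = a(1) = 20, the sequence is periodic with period 10.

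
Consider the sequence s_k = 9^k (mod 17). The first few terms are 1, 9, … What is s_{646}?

4

Computing terms: s_0 = 1, s_1 = 9, s_2 = 13, s_3 = 15, s_4 = 16, s_5 = 8, s_6 = 4, s_7 = 2, s_8 = 1.
Since s_8 = s_0 = 1, the sequence is periodic with period 8.
So s_{646} = s_{0 + ((646-0) mod 8)} = s_6 = 4.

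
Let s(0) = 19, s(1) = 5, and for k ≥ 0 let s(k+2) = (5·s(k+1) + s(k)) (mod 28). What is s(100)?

21

Listing terms: s(0) = 19, s(1) = 5, s(2) = 16, s(3) = 1, s(4) = 21, s(5) = 22, s(6) = 19, s(7) = 5.
Since (s(6), s(7)) = (s(0), s(1)) = (19, 5) (two consecutive terms determine the rest), the sequence is periodic with period 6.
So s(100) = s(0 + ((100-0) mod 6)) = s(4) = 21.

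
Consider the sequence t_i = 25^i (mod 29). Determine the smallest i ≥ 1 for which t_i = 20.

5

Listing terms: t_0 = 1, t_1 = 25, t_2 = 16, t_3 = 23, t_4 = 24, t_5 = 20, t_6 = 7, t_7 = 1.
Since t_7 = t_0 = 1, the sequence is periodic with period 7.
The value 20 first appears (with i ≥ 1) at t_5.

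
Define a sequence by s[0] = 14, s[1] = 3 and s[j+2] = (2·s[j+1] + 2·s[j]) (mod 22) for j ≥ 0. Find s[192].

Computing terms: s[0] = 14,  s[1] = 3,  s[2] = 12,  s[3] = 8,  s[4] = 18,  s[5] = 8,  s[6] = 8,  s[7] = 10,  s[8] = 14,  s[9] = 4,  s[10] = 14,  s[11] = 14,  s[12] = 12,  s[13] = 8.
Since (s[12], s[13]) = (s[2], s[3]) = (12, 8) (two consecutive terms determine the rest), the sequence is eventually periodic: after a pre-period of length 2 it cycles with period 10.
For j ≥ 2, s[j] depends only on (j - 2) mod 10. (192 - 2) mod 10 = 0, so s[192] = s[2] = 12.

12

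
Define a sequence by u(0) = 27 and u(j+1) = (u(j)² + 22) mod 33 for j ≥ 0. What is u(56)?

5

u(0) = 27,  u(1) = 25,  u(2) = 20,  u(3) = 26,  u(4) = 5,  u(5) = 14,  u(6) = 20.
Since u(6) = u(2) = 20, the sequence is eventually periodic: after a pre-period of length 2 it cycles with period 4.
For j ≥ 2, u(j) depends only on (j - 2) mod 4. (56 - 2) mod 4 = 2, so u(56) = u(4) = 5.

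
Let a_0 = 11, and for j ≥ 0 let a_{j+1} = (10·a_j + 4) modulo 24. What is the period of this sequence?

We have a_0 = 11, a_1 = 18, a_2 = 16, a_3 = 20, a_4 = 12, a_5 = 4, a_6 = 20.
Since a_6 = a_3 = 20, the sequence is eventually periodic: after a pre-period of length 3 it cycles with period 3.

3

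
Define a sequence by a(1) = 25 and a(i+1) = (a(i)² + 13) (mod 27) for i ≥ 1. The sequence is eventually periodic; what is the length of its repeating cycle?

9

We have a(1) = 25, a(2) = 17, a(3) = 5, a(4) = 11, a(5) = 26, a(6) = 14, a(7) = 20, a(8) = 8, a(9) = 23, a(10) = 2, a(11) = 17.
Since a(11) = a(2) = 17, the sequence is eventually periodic: after a pre-period of length 1 it cycles with period 9.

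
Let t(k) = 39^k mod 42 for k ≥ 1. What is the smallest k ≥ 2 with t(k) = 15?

We have t(1) = 39; t(2) = 9; t(3) = 15; t(4) = 39.
The sequence repeats with period 3.
The value 15 first appears (with k ≥ 2) at t(3).

3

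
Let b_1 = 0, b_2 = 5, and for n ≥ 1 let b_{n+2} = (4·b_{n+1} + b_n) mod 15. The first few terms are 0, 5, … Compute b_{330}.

5

Listing terms: b_1 = 0; b_2 = 5; b_3 = 5; b_4 = 10; b_5 = 0; b_6 = 10; b_7 = 10; b_8 = 5; b_9 = 0; b_{10} = 5.
Since (b_9, b_{10}) = (b_1, b_2) = (0, 5) (two consecutive terms determine the rest), the sequence is periodic with period 8.
So b_{330} = b_{1 + ((330-1) mod 8)} = b_2 = 5.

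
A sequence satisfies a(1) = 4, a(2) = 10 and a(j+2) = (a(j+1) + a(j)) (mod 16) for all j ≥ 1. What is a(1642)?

8

Computing terms: a(1) = 4, a(2) = 10, a(3) = 14, a(4) = 8, a(5) = 6, a(6) = 14, a(7) = 4, a(8) = 2, a(9) = 6, a(10) = 8, a(11) = 14, a(12) = 6, a(13) = 4, a(14) = 10.
The sequence repeats with period 12.
So a(1642) = a(1 + ((1642-1) mod 12)) = a(10) = 8.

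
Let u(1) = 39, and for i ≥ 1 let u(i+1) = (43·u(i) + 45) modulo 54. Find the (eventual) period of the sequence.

Listing terms: u(1) = 39; u(2) = 48; u(3) = 3; u(4) = 12; u(5) = 21; u(6) = 30; u(7) = 39.
Since u(7) = u(1) = 39, the sequence is periodic with period 6.

6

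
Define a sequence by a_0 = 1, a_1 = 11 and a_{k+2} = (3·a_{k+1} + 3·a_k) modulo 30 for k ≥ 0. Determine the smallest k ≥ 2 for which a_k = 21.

3

Listing terms: a_0 = 1, a_1 = 11, a_2 = 6, a_3 = 21, a_4 = 21, a_5 = 6, a_6 = 21.
Since (a_5, a_6) = (a_2, a_3) = (6, 21) (two consecutive terms determine the rest), the sequence is eventually periodic: after a pre-period of length 2 it cycles with period 3.
The value 21 first appears (with k ≥ 2) at a_3.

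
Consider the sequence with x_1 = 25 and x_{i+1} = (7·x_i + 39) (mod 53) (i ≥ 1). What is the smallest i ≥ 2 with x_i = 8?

x_1 = 25, x_2 = 2, x_3 = 0, x_4 = 39, x_5 = 47, x_6 = 50, x_7 = 18, x_8 = 6, x_9 = 28, x_{10} = 23, x_{11} = 41, x_{12} = 8, x_{13} = 42, x_{14} = 15, x_{15} = 38, x_{16} = 40, x_{17} = 1, x_{18} = 46, x_{19} = 43, x_{20} = 22, x_{21} = 34, x_{22} = 12, x_{23} = 17, x_{24} = 52, x_{25} = 32, x_{26} = 51, x_{27} = 25.
The sequence repeats with period 26.
The value 8 first appears (with i ≥ 2) at x_{12}.

12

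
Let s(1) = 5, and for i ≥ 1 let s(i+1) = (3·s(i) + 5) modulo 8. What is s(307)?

Computing terms: s(1) = 5, s(2) = 4, s(3) = 1, s(4) = 0, s(5) = 5.
Since s(5) = s(1) = 5, the sequence is periodic with period 4.
So s(307) = s(1 + ((307-1) mod 4)) = s(3) = 1.

1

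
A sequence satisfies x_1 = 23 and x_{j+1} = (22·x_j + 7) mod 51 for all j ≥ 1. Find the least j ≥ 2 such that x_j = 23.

49

Computing terms: x_1 = 23, x_2 = 3, x_3 = 22, x_4 = 32, x_5 = 48, x_6 = 43, x_7 = 35, x_8 = 12, x_9 = 16, x_{10} = 2, x_{11} = 0, x_{12} = 7, x_{13} = 8, x_{14} = 30, x_{15} = 4, x_{16} = 44, x_{17} = 6, x_{18} = 37, x_{19} = 5, x_{20} = 15, x_{21} = 31, x_{22} = 26, x_{23} = 18, x_{24} = 46, x_{25} = 50, x_{26} = 36, x_{27} = 34, x_{28} = 41, x_{29} = 42, x_{30} = 13, x_{31} = 38, x_{32} = 27, x_{33} = 40, x_{34} = 20, x_{35} = 39, x_{36} = 49, x_{37} = 14, x_{38} = 9, x_{39} = 1, x_{40} = 29, x_{41} = 33, x_{42} = 19, x_{43} = 17, x_{44} = 24, x_{45} = 25, x_{46} = 47, x_{47} = 21, x_{48} = 10, x_{49} = 23.
Since x_{49} = x_1 = 23, the sequence is periodic with period 48.
The value 23 next appears (with j ≥ 2) at x_{49}.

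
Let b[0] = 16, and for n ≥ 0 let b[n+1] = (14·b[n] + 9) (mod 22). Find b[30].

5

Computing terms: b[0] = 16,  b[1] = 13,  b[2] = 15,  b[3] = 21,  b[4] = 17,  b[5] = 5,  b[6] = 13.
Since b[6] = b[1] = 13, the sequence is eventually periodic: after a pre-period of length 1 it cycles with period 5.
For n ≥ 1, b[n] depends only on (n - 1) mod 5. (30 - 1) mod 5 = 4, so b[30] = b[5] = 5.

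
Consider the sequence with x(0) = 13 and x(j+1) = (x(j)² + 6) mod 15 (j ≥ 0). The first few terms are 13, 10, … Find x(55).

Listing terms: x(0) = 13,  x(1) = 10,  x(2) = 1,  x(3) = 7,  x(4) = 10.
Since x(4) = x(1) = 10, the sequence is eventually periodic: after a pre-period of length 1 it cycles with period 3.
For j ≥ 1, x(j) depends only on (j - 1) mod 3. (55 - 1) mod 3 = 0, so x(55) = x(1) = 10.

10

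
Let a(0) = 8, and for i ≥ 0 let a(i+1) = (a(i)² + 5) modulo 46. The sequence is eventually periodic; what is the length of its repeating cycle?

We have a(0) = 8, a(1) = 23, a(2) = 28, a(3) = 7, a(4) = 8.
Since a(4) = a(0) = 8, the sequence is periodic with period 4.

4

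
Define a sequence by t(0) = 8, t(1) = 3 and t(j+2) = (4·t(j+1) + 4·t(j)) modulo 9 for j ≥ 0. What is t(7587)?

We have t(0) = 8, t(1) = 3, t(2) = 8, t(3) = 8, t(4) = 1, t(5) = 0, t(6) = 4, t(7) = 7, t(8) = 8, t(9) = 6, t(10) = 2, t(11) = 5, t(12) = 1, t(13) = 6, t(14) = 1, t(15) = 1, t(16) = 8, t(17) = 0, t(18) = 5, t(19) = 2, t(20) = 1, t(21) = 3, t(22) = 7, t(23) = 4, t(24) = 8, t(25) = 3.
The sequence repeats with period 24.
So t(7587) = t(0 + ((7587-0) mod 24)) = t(3) = 8.

8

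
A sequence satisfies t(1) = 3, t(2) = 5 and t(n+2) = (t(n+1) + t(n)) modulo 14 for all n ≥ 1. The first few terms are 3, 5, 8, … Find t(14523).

Computing terms: t(1) = 3; t(2) = 5; t(3) = 8; t(4) = 13; t(5) = 7; t(6) = 6; t(7) = 13; t(8) = 5; t(9) = 4; t(10) = 9; t(11) = 13; t(12) = 8; t(13) = 7; t(14) = 1; t(15) = 8; t(16) = 9; t(17) = 3; t(18) = 12; t(19) = 1; t(20) = 13; t(21) = 0; t(22) = 13; t(23) = 13; t(24) = 12; t(25) = 11; t(26) = 9; t(27) = 6; t(28) = 1; t(29) = 7; t(30) = 8; t(31) = 1; t(32) = 9; t(33) = 10; t(34) = 5; t(35) = 1; t(36) = 6; t(37) = 7; t(38) = 13; t(39) = 6; t(40) = 5; t(41) = 11; t(42) = 2; t(43) = 13; t(44) = 1; t(45) = 0; t(46) = 1; t(47) = 1; t(48) = 2; t(49) = 3; t(50) = 5.
Since (t(49), t(50)) = (t(1), t(2)) = (3, 5) (two consecutive terms determine the rest), the sequence is periodic with period 48.
So t(14523) = t(1 + ((14523-1) mod 48)) = t(27) = 6.

6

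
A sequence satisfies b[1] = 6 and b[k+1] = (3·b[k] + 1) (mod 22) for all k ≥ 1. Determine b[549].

Computing terms: b[1] = 6; b[2] = 19; b[3] = 14; b[4] = 21; b[5] = 20; b[6] = 17; b[7] = 8; b[8] = 3; b[9] = 10; b[10] = 9; b[11] = 6.
The sequence repeats with period 10.
So b[549] = b[1 + ((549-1) mod 10)] = b[9] = 10.

10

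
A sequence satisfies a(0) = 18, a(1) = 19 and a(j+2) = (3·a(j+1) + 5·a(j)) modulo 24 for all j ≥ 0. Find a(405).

16

a(0) = 18, a(1) = 19, a(2) = 3, a(3) = 8, a(4) = 15, a(5) = 13, a(6) = 18, a(7) = 23, a(8) = 15, a(9) = 16, a(10) = 3, a(11) = 17, a(12) = 18, a(13) = 19.
Since (a(12), a(13)) = (a(0), a(1)) = (18, 19) (two consecutive terms determine the rest), the sequence is periodic with period 12.
(405 - 0) mod 12 = 9, so a(405) = a(9) = 16.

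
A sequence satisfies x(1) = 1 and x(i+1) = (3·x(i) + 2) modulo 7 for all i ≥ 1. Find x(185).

0

Listing terms: x(1) = 1, x(2) = 5, x(3) = 3, x(4) = 4, x(5) = 0, x(6) = 2, x(7) = 1.
The sequence repeats with period 6.
So x(185) = x(1 + ((185-1) mod 6)) = x(5) = 0.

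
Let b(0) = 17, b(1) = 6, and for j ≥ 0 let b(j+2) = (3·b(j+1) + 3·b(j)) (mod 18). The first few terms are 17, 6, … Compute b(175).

0

b(0) = 17; b(1) = 6; b(2) = 15; b(3) = 9; b(4) = 0; b(5) = 9; b(6) = 9; b(7) = 0.
Since (b(6), b(7)) = (b(3), b(4)) = (9, 0) (two consecutive terms determine the rest), the sequence is eventually periodic: after a pre-period of length 3 it cycles with period 3.
For j ≥ 3, b(j) depends only on (j - 3) mod 3. (175 - 3) mod 3 = 1, so b(175) = b(4) = 0.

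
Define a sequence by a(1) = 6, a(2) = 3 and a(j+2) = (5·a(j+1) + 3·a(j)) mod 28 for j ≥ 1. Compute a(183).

5

a(1) = 6; a(2) = 3; a(3) = 5; a(4) = 6; a(5) = 17; a(6) = 19; a(7) = 6; a(8) = 3.
Since (a(7), a(8)) = (a(1), a(2)) = (6, 3) (two consecutive terms determine the rest), the sequence is periodic with period 6.
(183 - 1) mod 6 = 2, so a(183) = a(3) = 5.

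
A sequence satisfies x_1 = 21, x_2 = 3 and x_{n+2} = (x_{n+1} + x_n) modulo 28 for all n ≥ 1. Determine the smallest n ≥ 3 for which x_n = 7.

Listing terms: x_1 = 21, x_2 = 3, x_3 = 24, x_4 = 27, x_5 = 23, x_6 = 22, x_7 = 17, x_8 = 11, x_9 = 0, x_{10} = 11, x_{11} = 11, x_{12} = 22, x_{13} = 5, x_{14} = 27, x_{15} = 4, x_{16} = 3, x_{17} = 7, x_{18} = 10, x_{19} = 17, x_{20} = 27, x_{21} = 16, x_{22} = 15, x_{23} = 3, x_{24} = 18, x_{25} = 21, x_{26} = 11, x_{27} = 4, x_{28} = 15, x_{29} = 19, x_{30} = 6, x_{31} = 25, x_{32} = 3, x_{33} = 0, x_{34} = 3, x_{35} = 3, x_{36} = 6, x_{37} = 9, x_{38} = 15, x_{39} = 24, x_{40} = 11, x_{41} = 7, x_{42} = 18, x_{43} = 25, x_{44} = 15, x_{45} = 12, x_{46} = 27, x_{47} = 11, x_{48} = 10, x_{49} = 21, x_{50} = 3.
Since (x_{49}, x_{50}) = (x_1, x_2) = (21, 3) (two consecutive terms determine the rest), the sequence is periodic with period 48.
The value 7 first appears (with n ≥ 3) at x_{17}.

17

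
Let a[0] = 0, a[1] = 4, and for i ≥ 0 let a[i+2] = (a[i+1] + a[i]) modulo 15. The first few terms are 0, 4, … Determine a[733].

Computing terms: a[0] = 0,  a[1] = 4,  a[2] = 4,  a[3] = 8,  a[4] = 12,  a[5] = 5,  a[6] = 2,  a[7] = 7,  a[8] = 9,  a[9] = 1,  a[10] = 10,  a[11] = 11,  a[12] = 6,  a[13] = 2,  a[14] = 8,  a[15] = 10,  a[16] = 3,  a[17] = 13,  a[18] = 1,  a[19] = 14,  a[20] = 0,  a[21] = 14,  a[22] = 14,  a[23] = 13,  a[24] = 12,  a[25] = 10,  a[26] = 7,  a[27] = 2,  a[28] = 9,  a[29] = 11,  a[30] = 5,  a[31] = 1,  a[32] = 6,  a[33] = 7,  a[34] = 13,  a[35] = 5,  a[36] = 3,  a[37] = 8,  a[38] = 11,  a[39] = 4,  a[40] = 0,  a[41] = 4.
Since (a[40], a[41]) = (a[0], a[1]) = (0, 4) (two consecutive terms determine the rest), the sequence is periodic with period 40.
So a[733] = a[0 + ((733-0) mod 40)] = a[13] = 2.

2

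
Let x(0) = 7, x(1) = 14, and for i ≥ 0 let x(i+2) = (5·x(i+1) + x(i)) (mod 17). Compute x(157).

9

x(0) = 7, x(1) = 14, x(2) = 9, x(3) = 8, x(4) = 15, x(5) = 15, x(6) = 5, x(7) = 6, x(8) = 1, x(9) = 11, x(10) = 5, x(11) = 2, x(12) = 15, x(13) = 9, x(14) = 9, x(15) = 3, x(16) = 7, x(17) = 4, x(18) = 10, x(19) = 3, x(20) = 8, x(21) = 9, x(22) = 2, x(23) = 2, x(24) = 12, x(25) = 11, x(26) = 16, x(27) = 6, x(28) = 12, x(29) = 15, x(30) = 2, x(31) = 8, x(32) = 8, x(33) = 14, x(34) = 10, x(35) = 13, x(36) = 7, x(37) = 14.
The sequence repeats with period 36.
(157 - 0) mod 36 = 13, so x(157) = x(13) = 9.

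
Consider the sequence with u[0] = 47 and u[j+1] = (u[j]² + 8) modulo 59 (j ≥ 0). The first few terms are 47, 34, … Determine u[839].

u[0] = 47,  u[1] = 34,  u[2] = 43,  u[3] = 28,  u[4] = 25,  u[5] = 43.
Since u[5] = u[2] = 43, the sequence is eventually periodic: after a pre-period of length 2 it cycles with period 3.
For j ≥ 2, u[j] depends only on (j - 2) mod 3. (839 - 2) mod 3 = 0, so u[839] = u[2] = 43.

43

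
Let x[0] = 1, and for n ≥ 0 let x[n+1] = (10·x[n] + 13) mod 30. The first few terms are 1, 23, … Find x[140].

We have x[0] = 1,  x[1] = 23,  x[2] = 3,  x[3] = 13,  x[4] = 23.
Since x[4] = x[1] = 23, the sequence is eventually periodic: after a pre-period of length 1 it cycles with period 3.
For n ≥ 1, x[n] depends only on (n - 1) mod 3. (140 - 1) mod 3 = 1, so x[140] = x[2] = 3.

3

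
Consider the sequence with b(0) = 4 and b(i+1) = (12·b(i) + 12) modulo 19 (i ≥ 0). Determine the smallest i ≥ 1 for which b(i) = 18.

3

b(0) = 4; b(1) = 3; b(2) = 10; b(3) = 18; b(4) = 0; b(5) = 12; b(6) = 4.
The sequence repeats with period 6.
The value 18 first appears (with i ≥ 1) at b(3).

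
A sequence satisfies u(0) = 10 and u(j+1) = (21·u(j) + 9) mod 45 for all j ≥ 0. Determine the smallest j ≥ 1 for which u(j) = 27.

3

u(0) = 10,  u(1) = 39,  u(2) = 18,  u(3) = 27,  u(4) = 36,  u(5) = 0,  u(6) = 9,  u(7) = 18.
Since u(7) = u(2) = 18, the sequence is eventually periodic: after a pre-period of length 2 it cycles with period 5.
The value 27 first appears (with j ≥ 1) at u(3).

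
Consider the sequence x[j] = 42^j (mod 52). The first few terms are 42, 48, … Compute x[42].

We have x[1] = 42,  x[2] = 48,  x[3] = 40,  x[4] = 16,  x[5] = 48.
Since x[5] = x[2] = 48, the sequence is eventually periodic: after a pre-period of length 1 it cycles with period 3.
For j ≥ 2, x[j] depends only on (j - 2) mod 3. (42 - 2) mod 3 = 1, so x[42] = x[3] = 40.

40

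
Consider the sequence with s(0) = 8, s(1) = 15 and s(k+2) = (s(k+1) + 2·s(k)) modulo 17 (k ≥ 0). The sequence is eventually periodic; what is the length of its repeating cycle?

8

Listing terms: s(0) = 8; s(1) = 15; s(2) = 14; s(3) = 10; s(4) = 4; s(5) = 7; s(6) = 15; s(7) = 12; s(8) = 8; s(9) = 15.
The sequence repeats with period 8.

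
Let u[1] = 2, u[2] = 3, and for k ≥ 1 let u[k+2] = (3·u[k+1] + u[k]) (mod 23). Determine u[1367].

11

We have u[1] = 2, u[2] = 3, u[3] = 11, u[4] = 13, u[5] = 4, u[6] = 2, u[7] = 10, u[8] = 9, u[9] = 14, u[10] = 5, u[11] = 6, u[12] = 0, u[13] = 6, u[14] = 18, u[15] = 14, u[16] = 14, u[17] = 10, u[18] = 21, u[19] = 4, u[20] = 10, u[21] = 11, u[22] = 20, u[23] = 2, u[24] = 3.
The sequence repeats with period 22.
(1367 - 1) mod 22 = 2, so u[1367] = u[3] = 11.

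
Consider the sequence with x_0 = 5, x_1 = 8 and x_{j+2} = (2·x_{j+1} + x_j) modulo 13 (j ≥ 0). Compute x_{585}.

We have x_0 = 5,  x_1 = 8,  x_2 = 8,  x_3 = 11,  x_4 = 4,  x_5 = 6,  x_6 = 3,  x_7 = 12,  x_8 = 1,  x_9 = 1,  x_{10} = 3,  x_{11} = 7,  x_{12} = 4,  x_{13} = 2,  x_{14} = 8,  x_{15} = 5,  x_{16} = 5,  x_{17} = 2,  x_{18} = 9,  x_{19} = 7,  x_{20} = 10,  x_{21} = 1,  x_{22} = 12,  x_{23} = 12,  x_{24} = 10,  x_{25} = 6,  x_{26} = 9,  x_{27} = 11,  x_{28} = 5,  x_{29} = 8.
Since (x_{28}, x_{29}) = (x_0, x_1) = (5, 8) (two consecutive terms determine the rest), the sequence is periodic with period 28.
(585 - 0) mod 28 = 25, so x_{585} = x_{25} = 6.

6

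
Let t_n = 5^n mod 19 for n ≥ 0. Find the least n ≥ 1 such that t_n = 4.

We have t_0 = 1,  t_1 = 5,  t_2 = 6,  t_3 = 11,  t_4 = 17,  t_5 = 9,  t_6 = 7,  t_7 = 16,  t_8 = 4,  t_9 = 1.
The sequence repeats with period 9.
The value 4 first appears (with n ≥ 1) at t_8.

8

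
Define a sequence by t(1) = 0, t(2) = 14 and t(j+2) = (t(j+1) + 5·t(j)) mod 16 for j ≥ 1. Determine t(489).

6

Listing terms: t(1) = 0,  t(2) = 14,  t(3) = 14,  t(4) = 4,  t(5) = 10,  t(6) = 14,  t(7) = 0,  t(8) = 6,  t(9) = 6,  t(10) = 4,  t(11) = 2,  t(12) = 6,  t(13) = 0,  t(14) = 14.
The sequence repeats with period 12.
(489 - 1) mod 12 = 8, so t(489) = t(9) = 6.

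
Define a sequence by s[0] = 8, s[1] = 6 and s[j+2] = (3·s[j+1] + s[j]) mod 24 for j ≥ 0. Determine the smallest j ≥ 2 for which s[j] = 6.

We have s[0] = 8,  s[1] = 6,  s[2] = 2,  s[3] = 12,  s[4] = 14,  s[5] = 6,  s[6] = 8,  s[7] = 6.
The sequence repeats with period 6.
The value 6 first appears (with j ≥ 2) at s[5].

5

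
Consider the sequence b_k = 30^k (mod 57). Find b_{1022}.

Listing terms: b_0 = 1, b_1 = 30, b_2 = 45, b_3 = 39, b_4 = 30.
Since b_4 = b_1 = 30, the sequence is eventually periodic: after a pre-period of length 1 it cycles with period 3.
For k ≥ 1, b_k depends only on (k - 1) mod 3. (1022 - 1) mod 3 = 1, so b_{1022} = b_2 = 45.

45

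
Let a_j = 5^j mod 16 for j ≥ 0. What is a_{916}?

1

Computing terms: a_0 = 1,  a_1 = 5,  a_2 = 9,  a_3 = 13,  a_4 = 1.
Since a_4 = a_0 = 1, the sequence is periodic with period 4.
So a_{916} = a_{0 + ((916-0) mod 4)} = a_0 = 1.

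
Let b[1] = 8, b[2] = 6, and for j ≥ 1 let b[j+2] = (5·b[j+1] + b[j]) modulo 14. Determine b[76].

We have b[1] = 8,  b[2] = 6,  b[3] = 10,  b[4] = 0,  b[5] = 10,  b[6] = 8,  b[7] = 8,  b[8] = 6.
The sequence repeats with period 6.
(76 - 1) mod 6 = 3, so b[76] = b[4] = 0.

0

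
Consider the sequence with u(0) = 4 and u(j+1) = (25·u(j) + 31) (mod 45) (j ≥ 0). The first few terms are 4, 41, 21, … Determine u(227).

21

Computing terms: u(0) = 4; u(1) = 41; u(2) = 21; u(3) = 16; u(4) = 26; u(5) = 6; u(6) = 1; u(7) = 11; u(8) = 36; u(9) = 31; u(10) = 41.
Since u(10) = u(1) = 41, the sequence is eventually periodic: after a pre-period of length 1 it cycles with period 9.
For j ≥ 1, u(j) depends only on (j - 1) mod 9. (227 - 1) mod 9 = 1, so u(227) = u(2) = 21.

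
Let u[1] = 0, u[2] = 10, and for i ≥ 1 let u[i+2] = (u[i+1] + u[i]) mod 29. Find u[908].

20

We have u[1] = 0, u[2] = 10, u[3] = 10, u[4] = 20, u[5] = 1, u[6] = 21, u[7] = 22, u[8] = 14, u[9] = 7, u[10] = 21, u[11] = 28, u[12] = 20, u[13] = 19, u[14] = 10, u[15] = 0, u[16] = 10.
The sequence repeats with period 14.
(908 - 1) mod 14 = 11, so u[908] = u[12] = 20.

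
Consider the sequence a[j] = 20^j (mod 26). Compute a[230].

a[0] = 1,  a[1] = 20,  a[2] = 10,  a[3] = 18,  a[4] = 22,  a[5] = 24,  a[6] = 12,  a[7] = 6,  a[8] = 16,  a[9] = 8,  a[10] = 4,  a[11] = 2,  a[12] = 14,  a[13] = 20.
Since a[13] = a[1] = 20, the sequence is eventually periodic: after a pre-period of length 1 it cycles with period 12.
For j ≥ 1, a[j] depends only on (j - 1) mod 12. (230 - 1) mod 12 = 1, so a[230] = a[2] = 10.

10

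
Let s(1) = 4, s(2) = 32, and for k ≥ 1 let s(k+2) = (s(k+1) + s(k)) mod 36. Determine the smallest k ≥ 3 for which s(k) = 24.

7

Computing terms: s(1) = 4, s(2) = 32, s(3) = 0, s(4) = 32, s(5) = 32, s(6) = 28, s(7) = 24, s(8) = 16, s(9) = 4, s(10) = 20, s(11) = 24, s(12) = 8, s(13) = 32, s(14) = 4, s(15) = 0, s(16) = 4, s(17) = 4, s(18) = 8, s(19) = 12, s(20) = 20, s(21) = 32, s(22) = 16, s(23) = 12, s(24) = 28, s(25) = 4, s(26) = 32.
The sequence repeats with period 24.
The value 24 first appears (with k ≥ 3) at s(7).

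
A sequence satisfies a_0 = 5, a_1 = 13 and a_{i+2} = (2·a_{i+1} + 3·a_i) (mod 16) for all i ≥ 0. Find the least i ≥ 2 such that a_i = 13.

4

Listing terms: a_0 = 5, a_1 = 13, a_2 = 9, a_3 = 9, a_4 = 13, a_5 = 5, a_6 = 1, a_7 = 1, a_8 = 5, a_9 = 13.
The sequence repeats with period 8.
The value 13 first appears (with i ≥ 2) at a_4.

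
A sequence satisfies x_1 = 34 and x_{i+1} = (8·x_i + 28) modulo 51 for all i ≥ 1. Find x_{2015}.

Listing terms: x_1 = 34, x_2 = 45, x_3 = 31, x_4 = 21, x_5 = 43, x_6 = 15, x_7 = 46, x_8 = 39, x_9 = 34.
Since x_9 = x_1 = 34, the sequence is periodic with period 8.
(2015 - 1) mod 8 = 6, so x_{2015} = x_7 = 46.

46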